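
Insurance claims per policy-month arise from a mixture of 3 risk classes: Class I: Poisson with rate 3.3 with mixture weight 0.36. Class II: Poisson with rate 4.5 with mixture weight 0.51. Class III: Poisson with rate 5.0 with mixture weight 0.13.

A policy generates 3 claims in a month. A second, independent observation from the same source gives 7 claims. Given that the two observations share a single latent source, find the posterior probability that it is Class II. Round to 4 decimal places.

0.6177

P(component k | x) = w_k·f_k(x) / marginal(x), where marginal(x) = Σ_j w_j·f_j(x).
Since both observations come from the same component, the likelihood for component k is f_k(x₁)·f_k(x₂).
  L_I = [0.220912] × [0.0311886] = 0.00688992
  L_II = [0.168718] × [0.0823629] = 0.0138961
  L_III = [0.140374] × [0.104445] = 0.0146613
Weight by the priors:
  w_I·L_I = 0.36 × 0.00688992 = 0.00248037
  w_II·L_II = 0.51 × 0.0138961 = 0.00708701
  w_III·L_III = 0.13 × 0.0146613 = 0.00190597
Evidence: 0.00248037 + 0.00708701 + 0.00190597 = 0.0114734
So the posterior for Class II is 0.00708701 / 0.0114734 ≈ 0.6177.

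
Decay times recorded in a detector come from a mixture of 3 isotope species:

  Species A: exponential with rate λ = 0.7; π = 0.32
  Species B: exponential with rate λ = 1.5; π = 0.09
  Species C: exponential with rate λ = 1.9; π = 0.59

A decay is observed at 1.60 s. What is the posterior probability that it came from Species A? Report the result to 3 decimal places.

The responsibility of component k is w_k f_k(x) divided by Σ_j w_j f_j(x).
Evaluate each component's likelihood at the observed value:
  p_A = 0.7·e^(−0.7·1.60) = 0.7·e^(−1.1200) = 0.228396
  p_B = 1.5·e^(−1.5·1.60) = 1.5·e^(−2.4000) = 0.136077
  p_C = 1.9·e^(−1.9·1.60) = 1.9·e^(−3.0400) = 0.0908863
Unnormalised posteriors:
  w_A·p_A = 0.32 × 0.228396 = 0.0730867
  w_B·p_B = 0.09 × 0.136077 = 0.0122469
  w_C·p_C = 0.59 × 0.0908863 = 0.0536229
Marginal: 0.0730867 + 0.0122469 + 0.0536229 = 0.138957
P(Species A | x) = 0.0730867 / 0.138957 ≈ 0.526

0.526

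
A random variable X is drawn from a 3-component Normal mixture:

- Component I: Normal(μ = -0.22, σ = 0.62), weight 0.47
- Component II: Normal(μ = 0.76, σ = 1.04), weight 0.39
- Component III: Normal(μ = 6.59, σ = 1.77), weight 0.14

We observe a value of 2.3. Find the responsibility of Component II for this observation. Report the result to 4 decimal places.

The responsibility of component k is P(Z=k) f_k(x) divided by Σ_j P(Z=j) f_j(x).
Normal densities:
  p_I = (1/(0.62·√(2π)))·exp(−(2.3−-0.22)²/(2·0.62²)) = 0.643455·exp(-8.26015) = 0.000166411
  p_II = (1/(1.04·√(2π)))·exp(−(2.3−0.76)²/(2·1.04²)) = 0.383598·exp(-1.09634) = 0.128157
  p_III = (1/(1.77·√(2π)))·exp(−(2.3−6.59)²/(2·1.77²)) = 0.225391·exp(-2.93723) = 0.0119485
Weight by the priors:
  P(Z=I)·p_I = 0.47 × 0.000166411 = 7.82133e-05
  P(Z=II)·p_II = 0.39 × 0.128157 = 0.0499813
  P(Z=III)·p_III = 0.14 × 0.0119485 = 0.00167279
Sum: 7.82133e-05 + 0.0499813 + 0.00167279 = 0.0517323
P(Component II | 2.3) ≈ 0.9662

0.9662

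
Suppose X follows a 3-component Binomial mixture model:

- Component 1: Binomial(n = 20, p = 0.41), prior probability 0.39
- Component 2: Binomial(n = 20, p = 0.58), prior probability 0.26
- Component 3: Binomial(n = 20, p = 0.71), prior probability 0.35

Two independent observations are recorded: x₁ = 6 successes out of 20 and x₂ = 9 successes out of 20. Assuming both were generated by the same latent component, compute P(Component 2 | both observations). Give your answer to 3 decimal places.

P(component k | x) = P(Z=k)·f_k(x) / marginal(x), where marginal(x) = Σ_j P(Z=j)·f_j(x).
Since both observations come from the same component, the likelihood for component k is f_k(x₁)·f_k(x₂).
  p_1 = [C(20,6)·0.41^6·0.59^14 = 38760·0.0047501·0.000619339 = 0.114029] × [0.165818] = 0.0189081
  p_2 = [C(20,6)·0.58^6·0.42^14 = 38760·0.0380687·5.31484e-06 = 0.00784227] × [0.0894953] = 0.000701846
  p_3 = [C(20,6)·0.71^6·0.29^14 = 38760·0.1281·2.97558e-08 = 0.000147743] × [0.00939526] = 1.38808e-06
Prior × likelihood for each component:
  P(Z=1)·p_1 = 0.39 × 0.0189081 = 0.00737416
  P(Z=2)·p_2 = 0.26 × 0.000701846 = 0.00018248
  P(Z=3)·p_3 = 0.35 × 1.38808e-06 = 4.85828e-07
Marginal: 0.00737416 + 0.00018248 + 4.85828e-07 = 0.00755712
P(Component 2 | x₁, x₂) ≈ 0.024

0.024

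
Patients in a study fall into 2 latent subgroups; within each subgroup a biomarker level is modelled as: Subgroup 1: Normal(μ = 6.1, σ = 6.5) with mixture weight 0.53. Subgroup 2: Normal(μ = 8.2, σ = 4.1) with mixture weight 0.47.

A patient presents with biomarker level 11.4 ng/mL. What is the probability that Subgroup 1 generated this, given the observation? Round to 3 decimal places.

P(component k | x) = π_k·f_k(x) / marginal(x), where marginal(x) = Σ_j π_j·f_j(x).
Evaluate each component's likelihood at the observed value:
  p_1 = (1/(6.5·√(2π)))·exp(−(11.4−6.1)²/(2·6.5²)) = 0.061376·exp(-0.33243) = 0.0440176
  p_2 = (1/(4.1·√(2π)))·exp(−(11.4−8.2)²/(2·4.1²)) = 0.097303·exp(-0.30458) = 0.0717544
Multiply by the mixture weights:
  π_1·p_1 = 0.53 × 0.0440176 = 0.0233293
  π_2·p_2 = 0.47 × 0.0717544 = 0.0337246
Evidence: 0.0233293 + 0.0337246 = 0.0570539
P(Subgroup 1 | data) = 0.0233293 / 0.0570539 ≈ 0.409

0.409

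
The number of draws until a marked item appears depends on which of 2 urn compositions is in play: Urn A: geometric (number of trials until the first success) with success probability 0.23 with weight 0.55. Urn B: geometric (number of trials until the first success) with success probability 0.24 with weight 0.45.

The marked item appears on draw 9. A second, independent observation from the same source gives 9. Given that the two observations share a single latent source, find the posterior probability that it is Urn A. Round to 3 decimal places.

Posterior ∝ prior × likelihood, so P(k | x) ∝ P(Z=k) f_k(x); normalise over all components.
Since both observations come from the same component, the likelihood for component k is f_k(x₁)·f_k(x₂).
  L_A = [0.23·(1−0.23)^8 = 0.23·0.123574 = 0.0284219] × [0.0284219] = 0.000807806
  L_B = [0.24·(1−0.24)^8 = 0.24·0.111303 = 0.0267128] × [0.0267128] = 0.000713576
Multiply by the mixture weights:
  P(Z=A)·L_A = 0.55 × 0.000807806 = 0.000444294
  P(Z=B)·L_B = 0.45 × 0.000713576 = 0.000321109
Sum: 0.000444294 + 0.000321109 = 0.000765403
Responsibility of Urn A: 0.000444294 / 0.000765403 ≈ 0.580

0.580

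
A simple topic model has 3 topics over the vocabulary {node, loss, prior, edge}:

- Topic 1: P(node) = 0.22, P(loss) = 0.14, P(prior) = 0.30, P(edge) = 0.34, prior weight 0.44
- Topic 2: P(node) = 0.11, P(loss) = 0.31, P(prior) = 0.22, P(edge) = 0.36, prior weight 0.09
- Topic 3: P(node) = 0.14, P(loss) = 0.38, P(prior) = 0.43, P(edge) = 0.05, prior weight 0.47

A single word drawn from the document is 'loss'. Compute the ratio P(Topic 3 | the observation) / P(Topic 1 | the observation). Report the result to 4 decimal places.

Posterior odds = (π_i f_i(x)) / (π_j f_j(x)); the normalising sum cancels.
Evaluate each component's likelihood at the observed value:
  p_1 = P(loss | comp) = 0.14
  p_2 = P(loss | comp) = 0.31
  p_3 = P(loss | comp) = 0.38
0.1786 / 0.0616 ≈ 2.8994

2.8994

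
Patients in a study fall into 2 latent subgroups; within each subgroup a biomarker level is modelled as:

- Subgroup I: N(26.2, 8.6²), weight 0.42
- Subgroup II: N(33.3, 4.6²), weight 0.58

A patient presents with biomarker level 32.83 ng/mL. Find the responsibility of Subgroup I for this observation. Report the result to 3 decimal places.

The responsibility of component k is w_k f_k(x) divided by Σ_j w_j f_j(x).
Evaluate each component's likelihood at the observed value:
  p_I = 0.0344631
  p_II = 0.0862751
Multiply by the mixture weights:
  w_I·p_I = 0.42 × 0.0344631 = 0.0144745
  w_II·p_II = 0.58 × 0.0862751 = 0.0500395
Normaliser: 0.0144745 + 0.0500395 = 0.064514
Responsibility of Subgroup I: 0.0144745 / 0.064514 ≈ 0.224

0.224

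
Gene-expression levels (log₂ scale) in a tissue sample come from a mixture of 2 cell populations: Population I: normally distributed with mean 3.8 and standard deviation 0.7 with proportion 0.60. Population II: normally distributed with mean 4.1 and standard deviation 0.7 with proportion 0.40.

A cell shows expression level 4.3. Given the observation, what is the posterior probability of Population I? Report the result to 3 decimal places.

Apply Bayes' rule: the posterior for each component is proportional to its prior times its likelihood at x.
Evaluate each component's likelihood at the observed value:
  f_I = (1/(0.7·√(2π)))·exp(−(4.3−3.8)²/(2·0.7²)) = 0.569918·exp(-0.25510) = 0.441593
  f_II = (1/(0.7·√(2π)))·exp(−(4.3−4.1)²/(2·0.7²)) = 0.569918·exp(-0.04082) = 0.547124
Multiply by the mixture weights:
  π_I·f_I = 0.60 × 0.441593 = 0.264956
  π_II·f_II = 0.40 × 0.547124 = 0.21885
Normaliser: 0.264956 + 0.21885 = 0.483806
P(Population I | the observation) ≈ 0.548

0.548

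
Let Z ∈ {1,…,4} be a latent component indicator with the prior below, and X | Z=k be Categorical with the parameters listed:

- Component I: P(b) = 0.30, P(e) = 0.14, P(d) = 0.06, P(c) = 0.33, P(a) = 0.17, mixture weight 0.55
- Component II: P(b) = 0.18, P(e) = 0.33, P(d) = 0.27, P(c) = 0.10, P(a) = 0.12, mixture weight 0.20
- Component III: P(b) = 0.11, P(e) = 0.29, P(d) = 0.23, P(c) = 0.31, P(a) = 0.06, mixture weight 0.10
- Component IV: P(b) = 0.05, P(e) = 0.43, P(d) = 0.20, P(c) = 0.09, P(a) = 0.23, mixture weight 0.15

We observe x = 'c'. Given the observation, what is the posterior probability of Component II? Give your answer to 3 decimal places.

Posterior ∝ prior × likelihood, so P(k | x) ∝ w_k f_k(x); normalise over all components.
Evaluate each component's likelihood at the observed value:
  p_I = P(c | comp) = 0.33
  p_II = P(c | comp) = 0.10
  p_III = P(c | comp) = 0.31
  p_IV = P(c | comp) = 0.09
Weight by the priors:
  w_I·p_I = 0.55 × 0.33 = 0.1815
  w_II·p_II = 0.20 × 0.1 = 0.02
  w_III·p_III = 0.10 × 0.31 = 0.031
  w_IV·p_IV = 0.15 × 0.09 = 0.0135
Normaliser: 0.1815 + 0.02 + 0.031 + 0.0135 = 0.246
P(Component II | data) ≈ 0.081

0.081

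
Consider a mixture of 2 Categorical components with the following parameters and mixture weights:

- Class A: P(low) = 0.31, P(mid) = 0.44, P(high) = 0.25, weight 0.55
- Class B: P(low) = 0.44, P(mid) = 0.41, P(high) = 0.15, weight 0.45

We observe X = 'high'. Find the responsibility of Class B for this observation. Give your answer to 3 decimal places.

The responsibility of component k is π_k f_k(x) divided by Σ_j π_j f_j(x).
Component likelihoods at x = 'high':
  L_A = P(high | comp) = 0.25
  L_B = P(high | comp) = 0.15
Multiply by the mixture weights:
  π_A·L_A = 0.55 × 0.25 = 0.1375
  π_B·L_B = 0.45 × 0.15 = 0.0675
Normaliser: 0.1375 + 0.0675 = 0.205
Responsibility of Class B: 0.0675 / 0.205 ≈ 0.329

0.329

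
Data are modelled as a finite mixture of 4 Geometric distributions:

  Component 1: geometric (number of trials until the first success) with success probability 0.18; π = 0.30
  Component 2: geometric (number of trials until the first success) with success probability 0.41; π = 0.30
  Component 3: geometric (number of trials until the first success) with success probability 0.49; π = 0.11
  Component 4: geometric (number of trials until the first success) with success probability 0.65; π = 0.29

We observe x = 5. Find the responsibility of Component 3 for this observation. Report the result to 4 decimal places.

Apply Bayes' rule: the posterior for each component is proportional to its prior times its likelihood at x.
Geometric probabilities:
  L_1 = 0.0813819
  L_2 = 0.0496812
  L_3 = 0.0331495
  L_4 = 0.00975406
Unnormalised posteriors:
  w_1·L_1 = 0.30 × 0.0813819 = 0.0244146
  w_2·L_2 = 0.30 × 0.0496812 = 0.0149044
  w_3·L_3 = 0.11 × 0.0331495 = 0.00364644
  w_4·L_4 = 0.29 × 0.00975406 = 0.00282868
Normaliser: 0.0244146 + 0.0149044 + 0.00364644 + 0.00282868 = 0.0457941
P(Component 3 | data) ≈ 0.0796

0.0796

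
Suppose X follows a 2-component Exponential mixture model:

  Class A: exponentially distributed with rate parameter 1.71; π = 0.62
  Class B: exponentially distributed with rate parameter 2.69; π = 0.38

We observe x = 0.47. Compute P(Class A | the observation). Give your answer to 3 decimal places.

0.622

Apply Bayes' rule: the posterior for each component is proportional to its prior times its likelihood at x.
Component likelihoods at x = 0.47:
  L_A = 1.71·e^(−1.71·0.47) = 1.71·e^(−0.8037) = 0.765515
  L_B = 2.69·e^(−2.69·0.47) = 2.69·e^(−1.2643) = 0.759755
Weight by the priors:
  π_A·L_A = 0.62 × 0.765515 = 0.474619
  π_B·L_B = 0.38 × 0.759755 = 0.288707
Normaliser: 0.474619 + 0.288707 = 0.763326
So the posterior for Class A is 0.474619 / 0.763326 ≈ 0.622.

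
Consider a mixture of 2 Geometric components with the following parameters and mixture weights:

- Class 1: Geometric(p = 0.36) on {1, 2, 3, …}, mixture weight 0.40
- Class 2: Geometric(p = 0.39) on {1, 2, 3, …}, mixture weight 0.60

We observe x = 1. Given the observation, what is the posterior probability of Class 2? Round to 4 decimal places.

0.6190

Apply Bayes' rule: the posterior for each component is proportional to its prior times its likelihood at x.
Evaluate each component's likelihood at the observed value:
  p_1 = 0.36·(1−0.36)^0 = 0.36·1 = 0.36
  p_2 = 0.39·(1−0.39)^0 = 0.39·1 = 0.39
Prior × likelihood for each component:
  w_1·p_1 = 0.40 × 0.36 = 0.144
  w_2·p_2 = 0.60 × 0.39 = 0.234
Sum: 0.144 + 0.234 = 0.378
P(Class 2 | 1) ≈ 0.6190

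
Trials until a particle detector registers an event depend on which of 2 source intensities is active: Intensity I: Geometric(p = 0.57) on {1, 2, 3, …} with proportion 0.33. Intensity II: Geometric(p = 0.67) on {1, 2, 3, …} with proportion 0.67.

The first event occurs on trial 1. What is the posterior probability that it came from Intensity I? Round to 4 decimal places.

0.2953

By Bayes' theorem, P(k | x) = π_k f_k(x) / Σ_j π_j f_j(x).
Geometric probabilities:
  L_I = 0.57
  L_II = 0.67
Weight by the priors:
  π_I·L_I = 0.33 × 0.57 = 0.1881
  π_II·L_II = 0.67 × 0.67 = 0.4489
Evidence: 0.1881 + 0.4489 = 0.637
P(Intensity I | the observation) ≈ 0.2953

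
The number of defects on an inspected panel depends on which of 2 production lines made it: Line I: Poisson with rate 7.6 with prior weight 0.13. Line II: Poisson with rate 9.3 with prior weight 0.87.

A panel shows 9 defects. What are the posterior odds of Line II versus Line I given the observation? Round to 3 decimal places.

7.521

Since P(k|x) ∝ P(Z=k) f_k(x), the posterior odds are P(Z=i) f_i(x) / (P(Z=j) f_j(x)).
Component likelihoods at x = 9 defects:
  f_I = 0.11666
  f_II = 0.131113
0.114068 / 0.0151658 ≈ 7.521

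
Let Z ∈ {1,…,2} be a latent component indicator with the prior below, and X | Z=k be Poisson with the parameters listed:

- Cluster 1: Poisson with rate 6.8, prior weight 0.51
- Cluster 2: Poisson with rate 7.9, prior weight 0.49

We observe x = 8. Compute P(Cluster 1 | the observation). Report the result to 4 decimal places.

0.4851

P(component k | x) = π_k·f_k(x) / marginal(x), where marginal(x) = Σ_j π_j·f_j(x).
Poisson probabilities:
  p_1 = 0.126284
  p_2 = 0.139499
Prior × likelihood for each component:
  π_1·p_1 = 0.51 × 0.126284 = 0.0644048
  π_2·p_2 = 0.49 × 0.139499 = 0.0683543
Marginal: 0.0644048 + 0.0683543 = 0.132759
P(Cluster 1 | data) = 0.0644048 / 0.132759 ≈ 0.4851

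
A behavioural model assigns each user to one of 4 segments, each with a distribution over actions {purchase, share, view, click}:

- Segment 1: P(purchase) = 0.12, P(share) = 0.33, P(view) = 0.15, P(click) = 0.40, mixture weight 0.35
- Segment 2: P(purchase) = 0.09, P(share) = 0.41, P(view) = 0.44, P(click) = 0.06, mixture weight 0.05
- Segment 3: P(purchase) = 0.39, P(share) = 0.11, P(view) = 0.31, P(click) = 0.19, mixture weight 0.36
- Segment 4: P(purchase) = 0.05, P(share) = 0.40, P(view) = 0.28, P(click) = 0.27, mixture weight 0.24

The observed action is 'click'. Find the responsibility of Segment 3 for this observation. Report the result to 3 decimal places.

0.248

P(component k | x) = π_k·f_k(x) / marginal(x), where marginal(x) = Σ_j π_j·f_j(x).
Categorical probabilities:
  f_1 = P(click | comp) = 0.40
  f_2 = P(click | comp) = 0.06
  f_3 = P(click | comp) = 0.19
  f_4 = P(click | comp) = 0.27
Unnormalised posteriors:
  π_1·f_1 = 0.35 × 0.4 = 0.14
  π_2·f_2 = 0.05 × 0.06 = 0.003
  π_3·f_3 = 0.36 × 0.19 = 0.0684
  π_4·f_4 = 0.24 × 0.27 = 0.0648
Denominator: 0.14 + 0.003 + 0.0684 + 0.0648 = 0.2762
P(Segment 3 | x) ≈ 0.248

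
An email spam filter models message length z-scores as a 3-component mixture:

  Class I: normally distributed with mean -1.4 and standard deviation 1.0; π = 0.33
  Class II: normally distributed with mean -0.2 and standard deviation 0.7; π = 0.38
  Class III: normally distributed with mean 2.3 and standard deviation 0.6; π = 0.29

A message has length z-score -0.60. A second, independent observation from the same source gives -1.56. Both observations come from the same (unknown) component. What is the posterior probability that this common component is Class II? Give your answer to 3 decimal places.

0.297

Apply Bayes' rule: the posterior for each component is proportional to its prior times its likelihood at x.
Since both observations come from the same component, the likelihood for component k is f_k(x₁)·f_k(x₂).
  p_I = [(1/(1.0·√(2π)))·exp(−(-0.60−-1.4)²/(2·1.0²)) = 0.398942·exp(-0.32000) = 0.289692] × [0.393868] = 0.1141
  p_II = [(1/(0.7·√(2π)))·exp(−(-0.60−-0.2)²/(2·0.7²)) = 0.569918·exp(-0.16327) = 0.484068] × [0.0863272] = 0.0417883
  p_III = [(1/(0.6·√(2π)))·exp(−(-0.60−2.3)²/(2·0.6²)) = 0.664904·exp(-11.68056) = 5.62287e-06] × [6.84726e-10] = 3.85013e-15
Weight by the priors:
  w_I·p_I = 0.33 × 0.1141 = 0.0376531
  w_II·p_II = 0.38 × 0.0417883 = 0.0158795
  w_III·p_III = 0.29 × 3.85013e-15 = 1.11654e-15
Evidence: 0.0376531 + 0.0158795 + 1.11654e-15 = 0.0535327
Responsibility of Class II: 0.0158795 / 0.0535327 ≈ 0.297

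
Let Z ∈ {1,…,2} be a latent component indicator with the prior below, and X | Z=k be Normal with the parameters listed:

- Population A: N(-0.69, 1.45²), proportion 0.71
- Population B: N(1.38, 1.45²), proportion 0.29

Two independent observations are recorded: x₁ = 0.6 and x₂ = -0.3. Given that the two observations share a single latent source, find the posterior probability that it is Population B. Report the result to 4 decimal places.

Apply Bayes' rule: the posterior for each component is proportional to its prior times its likelihood at x.
Since both observations come from the same component, the likelihood for component k is f_k(x₁)·f_k(x₂).
  L_A = [(1/(1.45·√(2π)))·exp(−(0.6−-0.69)²/(2·1.45²)) = 0.275133·exp(-0.39574) = 0.185214] × [0.265359] = 0.049148
  L_B = [(1/(1.45·√(2π)))·exp(−(0.6−1.38)²/(2·1.45²)) = 0.275133·exp(-0.14468) = 0.238071] × [0.140619] = 0.0334772
Multiply by the mixture weights:
  w_A·L_A = 0.71 × 0.049148 = 0.0348951
  w_B·L_B = 0.29 × 0.0334772 = 0.00970839
Evidence: 0.0348951 + 0.00970839 = 0.0446035
Responsibility of Population B: 0.00970839 / 0.0446035 ≈ 0.2177

0.2177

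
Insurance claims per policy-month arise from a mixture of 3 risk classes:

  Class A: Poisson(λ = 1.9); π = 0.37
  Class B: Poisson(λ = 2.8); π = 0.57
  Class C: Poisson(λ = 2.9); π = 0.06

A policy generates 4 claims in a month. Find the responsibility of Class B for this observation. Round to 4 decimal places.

0.6906

Apply Bayes' rule: the posterior for each component is proportional to its prior times its likelihood at x.
Poisson probabilities:
  p_A = e^(−1.9)·1.9^4/4! = 0.0812164
  p_B = e^(−2.8)·2.8^4/4! = 0.155739
  p_C = e^(−2.9)·2.9^4/4! = 0.162154
Prior × likelihood for each component:
  π_A·p_A = 0.37 × 0.0812164 = 0.0300501
  π_B·p_B = 0.57 × 0.155739 = 0.088771
  π_C·p_C = 0.06 × 0.162154 = 0.00972922
Normaliser: 0.0300501 + 0.088771 + 0.00972922 = 0.12855
P(Class B | the observation) = 0.088771 / 0.12855 ≈ 0.6906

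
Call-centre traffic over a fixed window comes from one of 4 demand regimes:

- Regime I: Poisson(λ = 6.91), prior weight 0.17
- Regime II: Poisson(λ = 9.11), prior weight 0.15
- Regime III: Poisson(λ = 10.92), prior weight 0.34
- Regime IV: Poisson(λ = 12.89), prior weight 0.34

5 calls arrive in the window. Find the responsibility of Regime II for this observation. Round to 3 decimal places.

0.209

By Bayes' theorem, P(k | x) = P(Z=k) f_k(x) / Σ_j P(Z=j) f_j(x).
Poisson probabilities:
  L_I = e^(−6.91)·6.91^5/5! = 0.130989
  L_II = e^(−9.11)·9.11^5/5! = 0.057808
  L_III = e^(−10.92)·10.92^5/5! = 0.0234119
  L_IV = e^(−12.89)·12.89^5/5! = 0.00748217
Multiply by the mixture weights:
  P(Z=I)·L_I = 0.17 × 0.130989 = 0.0222681
  P(Z=II)·L_II = 0.15 × 0.057808 = 0.0086712
  P(Z=III)·L_III = 0.34 × 0.0234119 = 0.00796004
  P(Z=IV)·L_IV = 0.34 × 0.00748217 = 0.00254394
Denominator: 0.0222681 + 0.0086712 + 0.00796004 + 0.00254394 = 0.0414433
So the posterior for Regime II is 0.0086712 / 0.0414433 ≈ 0.209.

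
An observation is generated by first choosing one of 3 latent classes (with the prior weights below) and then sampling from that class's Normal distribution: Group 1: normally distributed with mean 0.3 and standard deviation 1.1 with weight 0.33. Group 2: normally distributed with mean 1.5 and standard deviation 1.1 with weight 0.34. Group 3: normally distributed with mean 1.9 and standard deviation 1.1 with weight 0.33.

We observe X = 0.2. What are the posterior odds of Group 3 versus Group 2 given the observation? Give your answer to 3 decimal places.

Only the two components matter; the odds are (π_i f_i(x)) / (π_j f_j(x)).
Normal densities:
  p_1 = (1/(1.1·√(2π)))·exp(−(0.2−0.3)²/(2·1.1²)) = 0.362675·exp(-0.00413) = 0.361179
  p_2 = (1/(1.1·√(2π)))·exp(−(0.2−1.5)²/(2·1.1²)) = 0.362675·exp(-0.69835) = 0.180397
  p_3 = (1/(1.1·√(2π)))·exp(−(0.2−1.9)²/(2·1.1²)) = 0.362675·exp(-1.19421) = 0.109869
Posterior odds = (π_3·p_3) / (π_2·p_2) = (0.33·0.109869) / (0.34·0.180397) = 0.0362569 / 0.0613349 ≈ 0.591

0.591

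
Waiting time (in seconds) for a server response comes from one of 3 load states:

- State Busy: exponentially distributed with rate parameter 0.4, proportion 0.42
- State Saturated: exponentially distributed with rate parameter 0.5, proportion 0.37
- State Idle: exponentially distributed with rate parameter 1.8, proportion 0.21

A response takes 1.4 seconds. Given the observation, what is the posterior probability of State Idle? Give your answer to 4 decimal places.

The responsibility of component k is P(Z=k) f_k(x) divided by Σ_j P(Z=j) f_j(x).
Component likelihoods at x = 1.4 seconds:
  p_Busy = 0.228484
  p_Saturated = 0.248293
  p_Idle = 0.144827
Prior × likelihood for each component:
  P(Z=Busy)·p_Busy = 0.42 × 0.228484 = 0.0959631
  P(Z=Saturated)·p_Saturated = 0.37 × 0.248293 = 0.0918683
  P(Z=Idle)·p_Idle = 0.21 × 0.144827 = 0.0304137
Sum: 0.0959631 + 0.0918683 + 0.0304137 = 0.218245
P(State Idle | x) = 0.0304137 / 0.218245 ≈ 0.1394

0.1394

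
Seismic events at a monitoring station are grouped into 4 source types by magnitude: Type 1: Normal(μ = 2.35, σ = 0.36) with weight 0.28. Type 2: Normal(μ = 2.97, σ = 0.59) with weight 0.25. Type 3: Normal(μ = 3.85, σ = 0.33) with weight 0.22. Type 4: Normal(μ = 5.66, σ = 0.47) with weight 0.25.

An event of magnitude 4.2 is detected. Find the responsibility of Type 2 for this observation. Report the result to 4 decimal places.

0.1115

P(component k | x) = π_k·f_k(x) / marginal(x), where marginal(x) = Σ_j π_j·f_j(x).
Normal densities:
  p_1 = (1/(0.36·√(2π)))·exp(−(4.2−2.35)²/(2·0.36²)) = 1.108173·exp(-13.20409) = 2.04242e-06
  p_2 = (1/(0.59·√(2π)))·exp(−(4.2−2.97)²/(2·0.59²)) = 0.676173·exp(-2.17308) = 0.0769663
  p_3 = (1/(0.33·√(2π)))·exp(−(4.2−3.85)²/(2·0.33²)) = 1.208916·exp(-0.56244) = 0.688859
  p_4 = (1/(0.47·√(2π)))·exp(−(4.2−5.66)²/(2·0.47²)) = 0.848813·exp(-4.82481) = 0.00681436
Weight by the priors:
  π_1·p_1 = 0.28 × 2.04242e-06 = 5.71877e-07
  π_2·p_2 = 0.25 × 0.0769663 = 0.0192416
  π_3·p_3 = 0.22 × 0.688859 = 0.151549
  π_4·p_4 = 0.25 × 0.00681436 = 0.00170359
Sum: 5.71877e-07 + 0.0192416 + 0.151549 + 0.00170359 = 0.172495
P(Type 2 | the observation) = 0.0192416 / 0.172495 ≈ 0.1115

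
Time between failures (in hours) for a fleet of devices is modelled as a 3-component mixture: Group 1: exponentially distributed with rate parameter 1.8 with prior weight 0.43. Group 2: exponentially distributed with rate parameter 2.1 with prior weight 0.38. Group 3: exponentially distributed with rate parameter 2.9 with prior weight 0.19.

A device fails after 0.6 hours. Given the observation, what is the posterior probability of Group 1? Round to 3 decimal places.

Apply Bayes' rule: the posterior for each component is proportional to its prior times its likelihood at x.
Evaluate each component's likelihood at the observed value:
  p_1 = 0.611272
  p_2 = 0.595673
  p_3 = 0.509009
Weight by the priors:
  π_1·p_1 = 0.43 × 0.611272 = 0.262847
  π_2·p_2 = 0.38 × 0.595673 = 0.226356
  π_3·p_3 = 0.19 × 0.509009 = 0.0967117
Denominator: 0.262847 + 0.226356 + 0.0967117 = 0.585915
Responsibility of Group 1: 0.262847 / 0.585915 ≈ 0.449

0.449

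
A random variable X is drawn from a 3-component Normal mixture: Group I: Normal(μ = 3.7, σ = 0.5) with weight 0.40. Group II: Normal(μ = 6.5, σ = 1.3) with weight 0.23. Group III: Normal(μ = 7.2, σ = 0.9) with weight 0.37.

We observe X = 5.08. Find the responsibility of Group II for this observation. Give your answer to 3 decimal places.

Posterior ∝ prior × likelihood, so P(k | x) ∝ π_k f_k(x); normalise over all components.
Normal densities:
  f_I = (1/(0.5·√(2π)))·exp(−(5.08−3.7)²/(2·0.5²)) = 0.797885·exp(-3.80880) = 0.0176929
  f_II = (1/(1.3·√(2π)))·exp(−(5.08−6.5)²/(2·1.3²)) = 0.306879·exp(-0.59657) = 0.168998
  f_III = (1/(0.9·√(2π)))·exp(−(5.08−7.2)²/(2·0.9²)) = 0.443269·exp(-2.77432) = 0.0276564
Multiply by the mixture weights:
  π_I·f_I = 0.40 × 0.0176929 = 0.00707716
  π_II·f_II = 0.23 × 0.168998 = 0.0388694
  π_III·f_III = 0.37 × 0.0276564 = 0.0102329
Marginal: 0.00707716 + 0.0388694 + 0.0102329 = 0.0561795
Responsibility of Group II: 0.0388694 / 0.0561795 ≈ 0.692

0.692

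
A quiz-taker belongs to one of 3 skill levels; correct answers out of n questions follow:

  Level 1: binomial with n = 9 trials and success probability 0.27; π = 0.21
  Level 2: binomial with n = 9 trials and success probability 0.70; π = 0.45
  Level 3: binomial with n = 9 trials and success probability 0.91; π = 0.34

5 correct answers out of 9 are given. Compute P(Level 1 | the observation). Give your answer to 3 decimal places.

0.120

By Bayes' theorem, P(k | x) = π_k f_k(x) / Σ_j π_j f_j(x).
Evaluate each component's likelihood at the observed value:
  f_1 = C(9,5)·0.27^5·0.73^4 = 126·0.00143489·0.283982 = 0.0513429
  f_2 = C(9,5)·0.70^5·0.30^4 = 126·0.16807·0.0081 = 0.171532
  f_3 = C(9,5)·0.91^5·0.09^4 = 126·0.624032·6.561e-05 = 0.00515879
Weight by the priors:
  π_1·f_1 = 0.21 × 0.0513429 = 0.010782
  π_2·f_2 = 0.45 × 0.171532 = 0.0771895
  π_3·f_3 = 0.34 × 0.00515879 = 0.00175399
Marginal: 0.010782 + 0.0771895 + 0.00175399 = 0.0897255
P(Level 1 | the observation) = 0.010782 / 0.0897255 ≈ 0.120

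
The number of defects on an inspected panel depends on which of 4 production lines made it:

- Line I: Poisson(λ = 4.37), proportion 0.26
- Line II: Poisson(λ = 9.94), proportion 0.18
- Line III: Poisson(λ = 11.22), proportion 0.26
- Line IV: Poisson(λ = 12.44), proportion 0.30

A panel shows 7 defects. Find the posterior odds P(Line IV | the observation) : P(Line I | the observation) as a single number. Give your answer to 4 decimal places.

Since P(k|x) ∝ w_k f_k(x), the posterior odds are w_i f_i(x) / (w_j f_j(x)).
Evaluate each component's likelihood at the observed value:
  L_I = e^(−4.37)·4.37^7/7! = 0.0763964
  L_II = e^(−9.94)·9.94^7/7! = 0.0917037
  L_III = e^(−11.22)·11.22^7/7! = 0.0595299
  L_IV = e^(−12.44)·12.44^7/7! = 0.0361983
Odds = (0.30/0.26) × (0.0361983/0.0763964) = 1.15385 × 0.473823 ≈ 0.5467

0.5467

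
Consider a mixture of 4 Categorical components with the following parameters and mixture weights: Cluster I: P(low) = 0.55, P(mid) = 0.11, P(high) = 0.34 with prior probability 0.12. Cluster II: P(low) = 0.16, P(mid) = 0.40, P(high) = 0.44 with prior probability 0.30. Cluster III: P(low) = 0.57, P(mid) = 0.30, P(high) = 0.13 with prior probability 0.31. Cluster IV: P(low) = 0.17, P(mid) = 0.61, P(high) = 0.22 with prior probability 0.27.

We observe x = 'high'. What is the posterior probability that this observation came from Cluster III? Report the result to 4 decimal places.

0.1479

The responsibility of component k is w_k f_k(x) divided by Σ_j w_j f_j(x).
Evaluate each component's likelihood at the observed value:
  p_I = P(high | comp) = 0.34
  p_II = P(high | comp) = 0.44
  p_III = P(high | comp) = 0.13
  p_IV = P(high | comp) = 0.22
Multiply by the mixture weights:
  w_I·p_I = 0.12 × 0.34 = 0.0408
  w_II·p_II = 0.30 × 0.44 = 0.132
  w_III·p_III = 0.31 × 0.13 = 0.0403
  w_IV·p_IV = 0.27 × 0.22 = 0.0594
Sum: 0.0408 + 0.132 + 0.0403 + 0.0594 = 0.2725
P(Cluster III | 'high') = 0.0403 / 0.2725 ≈ 0.1479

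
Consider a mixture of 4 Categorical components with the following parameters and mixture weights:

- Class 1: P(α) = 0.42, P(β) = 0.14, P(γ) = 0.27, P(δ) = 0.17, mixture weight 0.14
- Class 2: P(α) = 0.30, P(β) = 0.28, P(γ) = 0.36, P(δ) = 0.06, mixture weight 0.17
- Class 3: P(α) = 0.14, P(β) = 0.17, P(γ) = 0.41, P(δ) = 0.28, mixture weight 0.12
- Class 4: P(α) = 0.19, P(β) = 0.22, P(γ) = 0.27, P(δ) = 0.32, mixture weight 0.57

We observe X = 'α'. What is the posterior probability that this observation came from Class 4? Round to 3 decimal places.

0.461

By Bayes' theorem, P(k | x) = w_k f_k(x) / Σ_j w_j f_j(x).
Evaluate each component's likelihood at the observed value:
  p_1 = 0.42
  p_2 = 0.3
  p_3 = 0.14
  p_4 = 0.19
Multiply by the mixture weights:
  w_1·p_1 = 0.14 × 0.42 = 0.0588
  w_2·p_2 = 0.17 × 0.3 = 0.051
  w_3·p_3 = 0.12 × 0.14 = 0.0168
  w_4·p_4 = 0.57 × 0.19 = 0.1083
Denominator: 0.0588 + 0.051 + 0.0168 + 0.1083 = 0.2349
P(Class 4 | x) = 0.1083 / 0.2349 ≈ 0.461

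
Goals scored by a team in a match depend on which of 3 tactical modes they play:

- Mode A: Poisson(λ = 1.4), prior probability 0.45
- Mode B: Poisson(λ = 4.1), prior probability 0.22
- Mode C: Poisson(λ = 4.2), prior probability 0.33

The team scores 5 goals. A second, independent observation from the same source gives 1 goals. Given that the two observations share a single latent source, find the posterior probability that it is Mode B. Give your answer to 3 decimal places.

0.319

By Bayes' theorem, P(k | x) = w_k f_k(x) / Σ_j w_j f_j(x).
Since both observations come from the same component, the likelihood for component k is f_k(x₁)·f_k(x₂).
  L_A = [0.0110521] × [0.345236] = 0.0038156
  L_B = [0.160004] × [0.067948] = 0.0108719
  L_C = [0.163316] × [0.0629814] = 0.0102859
Multiply by the mixture weights:
  w_A·L_A = 0.45 × 0.0038156 = 0.00171702
  w_B·L_B = 0.22 × 0.0108719 = 0.00239183
  w_C·L_C = 0.33 × 0.0102859 = 0.00339434
Normaliser: 0.00171702 + 0.00239183 + 0.00339434 = 0.00750318
P(Mode B | data) = 0.00239183 / 0.00750318 ≈ 0.319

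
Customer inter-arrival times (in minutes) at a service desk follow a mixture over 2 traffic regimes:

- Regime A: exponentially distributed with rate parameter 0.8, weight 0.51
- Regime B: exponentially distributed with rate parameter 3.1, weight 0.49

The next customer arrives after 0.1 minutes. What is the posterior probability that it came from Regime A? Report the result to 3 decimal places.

0.253

P(component k | x) = w_k·f_k(x) / marginal(x), where marginal(x) = Σ_j w_j·f_j(x).
Exponential densities:
  p_A = 0.738493
  p_B = 2.27369
Weight by the priors:
  w_A·p_A = 0.51 × 0.738493 = 0.376631
  w_B·p_B = 0.49 × 2.27369 = 1.11411
Denominator: 0.376631 + 1.11411 = 1.49074
Responsibility of Regime A: 0.376631 / 1.49074 ≈ 0.253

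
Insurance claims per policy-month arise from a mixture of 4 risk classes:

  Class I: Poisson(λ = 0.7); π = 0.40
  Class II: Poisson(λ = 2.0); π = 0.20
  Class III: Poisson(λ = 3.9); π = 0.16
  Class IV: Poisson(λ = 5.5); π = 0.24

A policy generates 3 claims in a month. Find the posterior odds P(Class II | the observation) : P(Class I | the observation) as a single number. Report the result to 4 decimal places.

The posterior odds equal the prior odds times the likelihood ratio: (P(Z=i)/P(Z=j))·(f_i(x)/f_j(x)).
Evaluate each component's likelihood at the observed value:
  f_I = e^(−0.7)·0.7^3/3! = 0.0283881
  f_II = e^(−2.0)·2.0^3/3! = 0.180447
  f_III = e^(−3.9)·3.9^3/3! = 0.200122
  f_IV = e^(−5.5)·5.5^3/3! = 0.113323
Posterior odds = (P(Z=II)·f_II) / (P(Z=I)·f_I) = (0.20·0.180447) / (0.40·0.0283881) = 0.0360894 / 0.0113553 ≈ 3.1782

3.1782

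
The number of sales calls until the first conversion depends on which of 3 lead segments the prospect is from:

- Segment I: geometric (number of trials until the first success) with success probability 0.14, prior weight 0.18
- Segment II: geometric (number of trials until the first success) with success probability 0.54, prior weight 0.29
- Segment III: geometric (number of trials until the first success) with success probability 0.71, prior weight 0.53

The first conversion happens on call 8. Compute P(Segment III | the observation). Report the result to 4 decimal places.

0.0068

Apply Bayes' rule: the posterior for each component is proportional to its prior times its likelihood at x.
Evaluate each component's likelihood at the observed value:
  f_I = 0.14·(1−0.14)^7 = 0.14·0.347928 = 0.0487099
  f_II = 0.54·(1−0.54)^7 = 0.54·0.00435818 = 0.00235342
  f_III = 0.71·(1−0.71)^7 = 0.71·0.000172499 = 0.000122474
Unnormalised posteriors:
  π_I·f_I = 0.18 × 0.0487099 = 0.00876778
  π_II·f_II = 0.29 × 0.00235342 = 0.00068249
  π_III·f_III = 0.53 × 0.000122474 = 6.49113e-05
Normaliser: 0.00876778 + 0.00068249 + 6.49113e-05 = 0.00951518
Responsibility of Segment III: 6.49113e-05 / 0.00951518 ≈ 0.0068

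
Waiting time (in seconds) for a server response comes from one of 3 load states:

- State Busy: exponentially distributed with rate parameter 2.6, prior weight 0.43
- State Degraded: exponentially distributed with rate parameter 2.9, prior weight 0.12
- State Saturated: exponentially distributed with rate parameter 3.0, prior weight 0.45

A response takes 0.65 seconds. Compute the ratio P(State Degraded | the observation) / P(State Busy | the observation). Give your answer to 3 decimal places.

0.256

Only the two components matter; the odds are (P(Z=i) f_i(x)) / (P(Z=j) f_j(x)).
Exponential densities:
  L_Busy = 0.479751
  L_Degraded = 0.440304
  L_Saturated = 0.426822
Posterior odds = (P(Z=Degraded)·L_Degraded) / (P(Z=Busy)·L_Busy) = (0.12·0.440304) / (0.43·0.479751) = 0.0528365 / 0.206293 ≈ 0.256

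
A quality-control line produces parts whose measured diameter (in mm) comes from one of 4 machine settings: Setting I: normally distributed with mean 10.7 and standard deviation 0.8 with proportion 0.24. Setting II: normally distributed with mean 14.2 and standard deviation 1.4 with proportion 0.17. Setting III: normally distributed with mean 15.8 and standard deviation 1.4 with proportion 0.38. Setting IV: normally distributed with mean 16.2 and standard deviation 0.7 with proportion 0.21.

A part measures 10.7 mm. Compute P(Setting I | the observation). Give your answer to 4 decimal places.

Apply Bayes' rule: the posterior for each component is proportional to its prior times its likelihood at x.
Normal densities:
  L_I = (1/(0.8·√(2π)))·exp(−(10.7−10.7)²/(2·0.8²)) = 0.498678·exp(-0.00000) = 0.498678
  L_II = (1/(1.4·√(2π)))·exp(−(10.7−14.2)²/(2·1.4²)) = 0.284959·exp(-3.12500) = 0.0125202
  L_III = (1/(1.4·√(2π)))·exp(−(10.7−15.8)²/(2·1.4²)) = 0.284959·exp(-6.63520) = 0.000374239
  L_IV = (1/(0.7·√(2π)))·exp(−(10.7−16.2)²/(2·0.7²)) = 0.569918·exp(-30.86735) = 2.24024e-14
Weight by the priors:
  w_I·L_I = 0.24 × 0.498678 = 0.119683
  w_II·L_II = 0.17 × 0.0125202 = 0.00212844
  w_III·L_III = 0.38 × 0.000374239 = 0.000142211
  w_IV·L_IV = 0.21 × 2.24024e-14 = 4.70449e-15
Denominator: 0.119683 + 0.00212844 + 0.000142211 + 4.70449e-15 = 0.121953
P(Setting I | 10.7 mm) = 0.119683 / 0.121953 ≈ 0.9814

0.9814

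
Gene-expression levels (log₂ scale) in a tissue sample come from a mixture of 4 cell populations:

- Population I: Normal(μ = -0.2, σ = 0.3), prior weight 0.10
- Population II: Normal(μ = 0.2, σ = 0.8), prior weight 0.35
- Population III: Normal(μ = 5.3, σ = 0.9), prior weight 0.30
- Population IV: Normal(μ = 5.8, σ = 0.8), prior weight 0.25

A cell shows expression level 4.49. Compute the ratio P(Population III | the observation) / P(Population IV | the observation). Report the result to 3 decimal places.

2.719

Since P(k|x) ∝ w_k f_k(x), the posterior odds are w_i f_i(x) / (w_j f_j(x)).
Evaluate each component's likelihood at the observed value:
  p_I = 1.12918e-53
  p_II = 2.84083e-07
  p_III = 0.29565
  p_IV = 0.130485
0.0886951 / 0.0326212 ≈ 2.719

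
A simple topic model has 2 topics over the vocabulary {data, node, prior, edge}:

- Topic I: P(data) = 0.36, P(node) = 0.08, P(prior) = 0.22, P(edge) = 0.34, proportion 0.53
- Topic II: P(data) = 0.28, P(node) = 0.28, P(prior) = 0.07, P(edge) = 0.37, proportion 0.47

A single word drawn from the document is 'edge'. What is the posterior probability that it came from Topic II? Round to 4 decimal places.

Apply Bayes' rule: the posterior for each component is proportional to its prior times its likelihood at x.
Evaluate each component's likelihood at the observed value:
  f_I = P(edge | comp) = 0.34
  f_II = P(edge | comp) = 0.37
Weight by the priors:
  π_I·f_I = 0.53 × 0.34 = 0.1802
  π_II·f_II = 0.47 × 0.37 = 0.1739
Normaliser: 0.1802 + 0.1739 = 0.3541
Responsibility of Topic II: 0.1739 / 0.3541 ≈ 0.4911

0.4911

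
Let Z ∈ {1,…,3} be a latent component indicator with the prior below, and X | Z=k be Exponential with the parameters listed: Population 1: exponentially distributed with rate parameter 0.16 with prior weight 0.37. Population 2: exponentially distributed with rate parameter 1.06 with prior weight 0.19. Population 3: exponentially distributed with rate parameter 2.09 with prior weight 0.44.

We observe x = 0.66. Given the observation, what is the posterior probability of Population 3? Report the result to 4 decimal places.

0.6016

Apply Bayes' rule: the posterior for each component is proportional to its prior times its likelihood at x.
Evaluate each component's likelihood at the observed value:
  f_1 = 0.16·e^(−0.16·0.66) = 0.16·e^(−0.1056) = 0.143966
  f_2 = 1.06·e^(−1.06·0.66) = 1.06·e^(−0.6996) = 0.526591
  f_3 = 2.09·e^(−2.09·0.66) = 2.09·e^(−1.3794) = 0.526115
Prior × likelihood for each component:
  π_1·f_1 = 0.37 × 0.143966 = 0.0532672
  π_2·f_2 = 0.19 × 0.526591 = 0.100052
  π_3·f_3 = 0.44 × 0.526115 = 0.23149
Denominator: 0.0532672 + 0.100052 + 0.23149 = 0.38481
P(Population 3 | 0.66) = 0.23149 / 0.38481 ≈ 0.6016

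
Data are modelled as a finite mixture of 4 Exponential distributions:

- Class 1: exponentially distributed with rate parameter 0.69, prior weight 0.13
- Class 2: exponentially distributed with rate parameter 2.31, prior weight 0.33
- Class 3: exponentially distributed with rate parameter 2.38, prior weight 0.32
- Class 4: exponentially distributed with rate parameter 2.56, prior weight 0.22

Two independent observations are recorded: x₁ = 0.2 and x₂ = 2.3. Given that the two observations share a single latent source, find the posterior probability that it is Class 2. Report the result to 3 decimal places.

0.231

P(component k | x) = P(Z=k)·f_k(x) / marginal(x), where marginal(x) = Σ_j P(Z=j)·f_j(x).
Since both observations come from the same component, the likelihood for component k is f_k(x₁)·f_k(x₂).
  p_1 = [0.69·e^(−0.69·0.2) = 0.69·e^(−0.1380) = 0.601058] × [0.141131] = 0.0848282
  p_2 = [2.31·e^(−2.31·0.2) = 2.31·e^(−0.4620) = 1.45535] × [0.0113817] = 0.0165643
  p_3 = [2.38·e^(−2.38·0.2) = 2.38·e^(−0.4760) = 1.47861] × [0.00998272] = 0.0147605
  p_4 = [2.56·e^(−2.56·0.2) = 2.56·e^(−0.5120) = 1.5342] × [0.00709764] = 0.0108892
Weight by the priors:
  P(Z=1)·p_1 = 0.13 × 0.0848282 = 0.0110277
  P(Z=2)·p_2 = 0.33 × 0.0165643 = 0.00546622
  P(Z=3)·p_3 = 0.32 × 0.0147605 = 0.00472337
  P(Z=4)·p_4 = 0.22 × 0.0108892 = 0.00239562
Marginal: 0.0110277 + 0.00546622 + 0.00472337 + 0.00239562 = 0.0236129
P(Class 2 | x₁, x₂) = 0.00546622 / 0.0236129 ≈ 0.231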